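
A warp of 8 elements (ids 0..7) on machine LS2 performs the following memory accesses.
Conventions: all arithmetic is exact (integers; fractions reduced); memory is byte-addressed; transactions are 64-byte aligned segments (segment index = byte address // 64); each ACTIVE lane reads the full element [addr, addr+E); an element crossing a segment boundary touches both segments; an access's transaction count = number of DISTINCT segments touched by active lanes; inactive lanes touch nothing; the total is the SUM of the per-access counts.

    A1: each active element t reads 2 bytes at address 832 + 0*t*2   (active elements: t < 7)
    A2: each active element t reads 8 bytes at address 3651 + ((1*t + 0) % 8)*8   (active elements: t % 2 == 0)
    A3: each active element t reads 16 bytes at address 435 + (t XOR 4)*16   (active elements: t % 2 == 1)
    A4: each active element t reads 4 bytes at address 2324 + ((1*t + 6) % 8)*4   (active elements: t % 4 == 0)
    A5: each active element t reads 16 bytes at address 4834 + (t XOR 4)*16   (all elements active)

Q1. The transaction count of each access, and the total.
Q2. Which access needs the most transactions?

A1: 1 transaction
A2: 1 transaction
A3: 2 transactions
A4: 1 transaction
A5: 3 transactions

Answer: 1,1,2,1,3; total 8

Answer: A5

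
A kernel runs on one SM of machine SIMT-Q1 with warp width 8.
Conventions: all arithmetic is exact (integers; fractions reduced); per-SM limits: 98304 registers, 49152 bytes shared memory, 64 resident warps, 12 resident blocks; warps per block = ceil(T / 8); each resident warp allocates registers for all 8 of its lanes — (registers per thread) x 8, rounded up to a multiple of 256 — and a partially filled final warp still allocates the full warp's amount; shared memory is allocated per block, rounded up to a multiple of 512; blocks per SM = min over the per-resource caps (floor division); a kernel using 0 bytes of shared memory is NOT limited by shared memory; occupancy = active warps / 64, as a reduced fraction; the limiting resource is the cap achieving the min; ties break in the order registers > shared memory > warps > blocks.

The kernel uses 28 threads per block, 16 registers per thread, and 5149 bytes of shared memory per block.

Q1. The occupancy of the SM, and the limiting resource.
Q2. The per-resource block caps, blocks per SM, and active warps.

Answer: occupancy 1/2, limited by shared memory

registers: 96 blocks
shared memory: 8 blocks
warps: 16 blocks
blocks: 12 blocks

Answer: 8 blocks, 32 active warps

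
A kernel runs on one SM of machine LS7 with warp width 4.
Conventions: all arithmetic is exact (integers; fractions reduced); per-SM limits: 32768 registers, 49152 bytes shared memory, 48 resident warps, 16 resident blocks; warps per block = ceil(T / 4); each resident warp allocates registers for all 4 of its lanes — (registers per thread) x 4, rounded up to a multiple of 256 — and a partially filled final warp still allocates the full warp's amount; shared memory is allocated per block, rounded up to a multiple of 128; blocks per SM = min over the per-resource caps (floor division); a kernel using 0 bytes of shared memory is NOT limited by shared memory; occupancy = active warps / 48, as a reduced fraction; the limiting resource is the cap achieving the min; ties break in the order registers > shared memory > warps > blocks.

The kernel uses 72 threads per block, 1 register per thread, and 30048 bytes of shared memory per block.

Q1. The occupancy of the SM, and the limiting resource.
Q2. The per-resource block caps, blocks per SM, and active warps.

Answer: occupancy 3/8, limited by shared memory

registers: 7 blocks
shared memory: 1 block
warps: 2 blocks
blocks: 16 blocks

Answer: 1 block, 18 active warps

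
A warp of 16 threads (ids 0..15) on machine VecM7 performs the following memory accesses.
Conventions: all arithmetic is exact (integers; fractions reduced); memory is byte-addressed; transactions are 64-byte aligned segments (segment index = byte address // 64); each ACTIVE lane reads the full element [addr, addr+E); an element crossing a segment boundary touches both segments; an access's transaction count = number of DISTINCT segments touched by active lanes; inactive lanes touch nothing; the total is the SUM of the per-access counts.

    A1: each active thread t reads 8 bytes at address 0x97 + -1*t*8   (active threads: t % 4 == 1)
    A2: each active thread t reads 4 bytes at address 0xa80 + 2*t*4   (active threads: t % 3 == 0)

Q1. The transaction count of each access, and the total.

A1: 3 transactions
A2: 2 transactions

Answer: 3,2; total 5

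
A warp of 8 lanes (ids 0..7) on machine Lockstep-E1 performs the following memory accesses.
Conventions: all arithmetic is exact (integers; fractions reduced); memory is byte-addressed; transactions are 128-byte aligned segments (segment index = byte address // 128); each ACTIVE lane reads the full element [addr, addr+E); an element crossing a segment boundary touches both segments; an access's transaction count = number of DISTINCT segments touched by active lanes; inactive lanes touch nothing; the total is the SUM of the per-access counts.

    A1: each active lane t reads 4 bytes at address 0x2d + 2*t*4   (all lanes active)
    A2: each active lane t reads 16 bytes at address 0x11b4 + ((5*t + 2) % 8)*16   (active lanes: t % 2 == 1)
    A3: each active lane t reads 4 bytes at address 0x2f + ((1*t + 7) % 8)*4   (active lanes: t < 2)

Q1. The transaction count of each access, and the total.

A1: 1 transaction
A2: 2 transactions
A3: 1 transaction

Answer: 1,2,1; total 4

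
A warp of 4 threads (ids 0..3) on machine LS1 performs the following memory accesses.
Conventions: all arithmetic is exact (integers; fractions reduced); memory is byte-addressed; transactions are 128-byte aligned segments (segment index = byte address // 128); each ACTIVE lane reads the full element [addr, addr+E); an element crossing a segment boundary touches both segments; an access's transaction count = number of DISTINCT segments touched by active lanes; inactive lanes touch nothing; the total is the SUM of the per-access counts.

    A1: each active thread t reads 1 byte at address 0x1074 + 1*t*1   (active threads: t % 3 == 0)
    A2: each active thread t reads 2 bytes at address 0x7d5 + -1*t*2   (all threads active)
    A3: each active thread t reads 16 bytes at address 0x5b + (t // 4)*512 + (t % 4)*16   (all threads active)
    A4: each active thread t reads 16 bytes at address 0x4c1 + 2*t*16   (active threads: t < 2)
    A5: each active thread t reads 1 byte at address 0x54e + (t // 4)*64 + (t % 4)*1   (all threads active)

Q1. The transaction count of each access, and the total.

A1: 1 transaction
A2: 1 transaction
A3: 2 transactions
A4: 1 transaction
A5: 1 transaction

Answer: 1,1,2,1,1; total 6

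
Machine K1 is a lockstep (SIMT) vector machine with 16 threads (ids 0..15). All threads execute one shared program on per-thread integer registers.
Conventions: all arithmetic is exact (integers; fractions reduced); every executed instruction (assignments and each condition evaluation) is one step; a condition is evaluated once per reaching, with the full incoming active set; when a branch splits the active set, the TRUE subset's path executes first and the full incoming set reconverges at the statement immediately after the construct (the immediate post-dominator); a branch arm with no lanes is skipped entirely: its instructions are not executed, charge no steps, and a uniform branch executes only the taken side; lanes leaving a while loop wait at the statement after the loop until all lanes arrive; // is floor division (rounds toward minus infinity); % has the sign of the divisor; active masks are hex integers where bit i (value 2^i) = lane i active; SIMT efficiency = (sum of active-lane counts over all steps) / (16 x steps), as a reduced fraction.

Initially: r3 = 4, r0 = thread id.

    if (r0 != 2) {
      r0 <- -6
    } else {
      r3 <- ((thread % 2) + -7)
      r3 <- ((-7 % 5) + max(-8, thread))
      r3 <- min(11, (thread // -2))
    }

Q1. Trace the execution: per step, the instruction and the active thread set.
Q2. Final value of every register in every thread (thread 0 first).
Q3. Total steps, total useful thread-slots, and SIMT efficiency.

step 0: eval (r0 != 2)               0xffff
step 1: r0 <- -6                     0xfffb
step 2: r3 <- ((thread % 2) + -7)    0x0004
step 3: r3 <- ((-7 % 5) + max(-8, thread)) 0x0004
step 4: r3 <- min(11, (thread // -2)) 0x0004

Answer: 5 steps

r3: 4,4,-1,4,4,4,4,4,4,4,4,4,4,4,4,4
r0: -6,-6,2,-6,-6,-6,-6,-6,-6,-6,-6,-6,-6,-6,-6,-6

steps = 5; useful = 34; efficiency = 34/80 = 17/40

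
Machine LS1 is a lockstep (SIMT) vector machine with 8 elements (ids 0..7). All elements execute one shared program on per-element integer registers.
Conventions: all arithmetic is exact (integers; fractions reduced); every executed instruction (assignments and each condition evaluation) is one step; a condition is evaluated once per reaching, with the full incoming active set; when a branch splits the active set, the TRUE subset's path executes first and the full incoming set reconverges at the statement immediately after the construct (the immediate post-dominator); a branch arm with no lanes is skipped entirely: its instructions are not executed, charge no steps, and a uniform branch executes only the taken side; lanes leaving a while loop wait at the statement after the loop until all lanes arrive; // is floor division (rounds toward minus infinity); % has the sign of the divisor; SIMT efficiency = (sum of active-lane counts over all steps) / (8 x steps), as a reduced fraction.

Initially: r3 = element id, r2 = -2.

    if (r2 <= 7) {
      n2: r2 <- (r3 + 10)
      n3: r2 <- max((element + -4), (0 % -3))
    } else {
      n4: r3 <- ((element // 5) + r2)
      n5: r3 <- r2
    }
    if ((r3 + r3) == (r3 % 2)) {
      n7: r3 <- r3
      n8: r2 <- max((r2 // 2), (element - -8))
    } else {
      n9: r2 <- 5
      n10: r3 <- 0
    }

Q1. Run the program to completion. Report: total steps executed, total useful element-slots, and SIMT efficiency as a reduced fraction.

Answer: 8 steps, 48 useful, 3/4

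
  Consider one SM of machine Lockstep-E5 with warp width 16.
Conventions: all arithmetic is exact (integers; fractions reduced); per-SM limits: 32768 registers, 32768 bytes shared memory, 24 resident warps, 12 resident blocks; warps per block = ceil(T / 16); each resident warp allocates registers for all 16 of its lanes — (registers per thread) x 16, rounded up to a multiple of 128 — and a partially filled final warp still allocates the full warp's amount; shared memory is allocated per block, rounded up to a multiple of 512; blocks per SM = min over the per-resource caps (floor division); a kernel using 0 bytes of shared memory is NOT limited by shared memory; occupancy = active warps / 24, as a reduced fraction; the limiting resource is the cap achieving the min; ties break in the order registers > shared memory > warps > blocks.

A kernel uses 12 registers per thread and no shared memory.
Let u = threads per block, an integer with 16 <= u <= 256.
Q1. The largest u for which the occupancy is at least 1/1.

Answer: u = 192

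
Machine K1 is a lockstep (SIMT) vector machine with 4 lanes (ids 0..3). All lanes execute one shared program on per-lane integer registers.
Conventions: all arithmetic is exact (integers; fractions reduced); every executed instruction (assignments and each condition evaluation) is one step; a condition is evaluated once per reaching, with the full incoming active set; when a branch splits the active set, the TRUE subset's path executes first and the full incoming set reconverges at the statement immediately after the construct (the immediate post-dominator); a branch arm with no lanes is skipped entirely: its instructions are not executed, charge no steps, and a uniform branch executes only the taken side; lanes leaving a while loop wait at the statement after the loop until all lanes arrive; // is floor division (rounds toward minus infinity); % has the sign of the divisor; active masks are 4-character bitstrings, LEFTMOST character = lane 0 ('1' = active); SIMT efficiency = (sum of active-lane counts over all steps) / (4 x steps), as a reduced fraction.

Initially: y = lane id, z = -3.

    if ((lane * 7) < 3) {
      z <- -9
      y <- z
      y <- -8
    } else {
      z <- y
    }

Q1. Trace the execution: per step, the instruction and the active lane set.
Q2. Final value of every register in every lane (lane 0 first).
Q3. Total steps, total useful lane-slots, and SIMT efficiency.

step 0: eval ((lane * 7) < 3)        1111
step 1: z <- -9                      1000
step 2: y <- z                       1000
step 3: y <- -8                      1000
step 4: z <- y                       0111

Answer: 5 steps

y: -8,1,2,3
z: -9,1,2,3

steps = 5; useful = 10; efficiency = 10/20 = 1/2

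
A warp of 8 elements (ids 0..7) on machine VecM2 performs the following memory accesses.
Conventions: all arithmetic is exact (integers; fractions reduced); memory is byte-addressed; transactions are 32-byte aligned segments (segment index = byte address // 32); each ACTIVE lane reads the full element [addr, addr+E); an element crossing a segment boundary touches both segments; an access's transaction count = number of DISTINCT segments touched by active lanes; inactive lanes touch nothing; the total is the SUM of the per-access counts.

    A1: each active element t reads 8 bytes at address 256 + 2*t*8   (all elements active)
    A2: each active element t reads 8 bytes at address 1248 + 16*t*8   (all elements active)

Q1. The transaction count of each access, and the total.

A1: 4 transactions
A2: 8 transactions

Answer: 4,8; total 12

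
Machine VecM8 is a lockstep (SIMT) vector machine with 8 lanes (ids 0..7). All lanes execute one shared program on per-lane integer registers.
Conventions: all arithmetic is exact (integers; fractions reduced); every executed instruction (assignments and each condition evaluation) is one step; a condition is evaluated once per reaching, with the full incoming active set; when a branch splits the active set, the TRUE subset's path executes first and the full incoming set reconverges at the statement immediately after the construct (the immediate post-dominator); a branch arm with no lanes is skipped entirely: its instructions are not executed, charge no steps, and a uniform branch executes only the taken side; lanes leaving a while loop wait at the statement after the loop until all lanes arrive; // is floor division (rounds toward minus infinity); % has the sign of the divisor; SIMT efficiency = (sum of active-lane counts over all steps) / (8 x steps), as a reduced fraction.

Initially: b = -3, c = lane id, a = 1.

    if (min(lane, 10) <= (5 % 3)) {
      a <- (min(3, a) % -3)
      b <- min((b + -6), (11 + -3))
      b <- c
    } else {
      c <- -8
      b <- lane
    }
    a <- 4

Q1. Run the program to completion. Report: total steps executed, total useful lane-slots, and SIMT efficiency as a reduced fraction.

Answer: 7 steps, 35 useful, 5/8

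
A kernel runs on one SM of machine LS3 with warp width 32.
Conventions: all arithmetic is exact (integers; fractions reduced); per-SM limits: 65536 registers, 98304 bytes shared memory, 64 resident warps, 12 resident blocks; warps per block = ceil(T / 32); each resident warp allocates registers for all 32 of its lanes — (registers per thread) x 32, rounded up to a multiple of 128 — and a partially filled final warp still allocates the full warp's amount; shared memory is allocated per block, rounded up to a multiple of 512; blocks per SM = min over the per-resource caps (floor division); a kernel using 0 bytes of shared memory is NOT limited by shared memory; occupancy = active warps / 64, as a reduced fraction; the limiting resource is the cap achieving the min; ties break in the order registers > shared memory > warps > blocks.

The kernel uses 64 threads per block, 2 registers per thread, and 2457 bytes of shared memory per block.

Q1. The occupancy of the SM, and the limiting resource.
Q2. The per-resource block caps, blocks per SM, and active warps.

Answer: occupancy 3/8, limited by blocks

registers: 256 blocks
shared memory: 38 blocks
warps: 32 blocks
blocks: 12 blocks

Answer: 12 blocks, 24 active warps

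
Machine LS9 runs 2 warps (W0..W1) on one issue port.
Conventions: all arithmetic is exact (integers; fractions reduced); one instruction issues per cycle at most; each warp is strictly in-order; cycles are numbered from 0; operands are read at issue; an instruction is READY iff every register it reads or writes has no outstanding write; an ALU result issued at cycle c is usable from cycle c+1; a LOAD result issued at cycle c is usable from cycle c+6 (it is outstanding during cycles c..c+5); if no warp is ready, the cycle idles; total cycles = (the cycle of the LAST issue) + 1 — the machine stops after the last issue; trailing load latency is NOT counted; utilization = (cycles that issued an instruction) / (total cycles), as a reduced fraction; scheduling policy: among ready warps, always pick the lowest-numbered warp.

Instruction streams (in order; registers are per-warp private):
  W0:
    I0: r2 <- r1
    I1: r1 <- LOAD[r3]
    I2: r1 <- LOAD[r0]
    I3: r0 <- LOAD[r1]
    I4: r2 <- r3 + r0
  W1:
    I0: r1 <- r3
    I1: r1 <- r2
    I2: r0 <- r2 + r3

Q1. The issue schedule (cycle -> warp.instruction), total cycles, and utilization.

cycle 0: W0.I0
cycle 1: W0.I1
cycle 2: W1.I0
cycle 3: W1.I1
cycle 4: W1.I2
cycle 5: idle
cycle 6: idle
cycle 7: W0.I2
cycle 8: idle
cycle 9: idle
cycle 10: idle
cycle 11: idle
cycle 12: idle
cycle 13: W0.I3
cycle 14: idle
cycle 15: idle
cycle 16: idle
cycle 17: idle
cycle 18: idle
cycle 19: W0.I4

Answer: 20 cycles, utilization 2/5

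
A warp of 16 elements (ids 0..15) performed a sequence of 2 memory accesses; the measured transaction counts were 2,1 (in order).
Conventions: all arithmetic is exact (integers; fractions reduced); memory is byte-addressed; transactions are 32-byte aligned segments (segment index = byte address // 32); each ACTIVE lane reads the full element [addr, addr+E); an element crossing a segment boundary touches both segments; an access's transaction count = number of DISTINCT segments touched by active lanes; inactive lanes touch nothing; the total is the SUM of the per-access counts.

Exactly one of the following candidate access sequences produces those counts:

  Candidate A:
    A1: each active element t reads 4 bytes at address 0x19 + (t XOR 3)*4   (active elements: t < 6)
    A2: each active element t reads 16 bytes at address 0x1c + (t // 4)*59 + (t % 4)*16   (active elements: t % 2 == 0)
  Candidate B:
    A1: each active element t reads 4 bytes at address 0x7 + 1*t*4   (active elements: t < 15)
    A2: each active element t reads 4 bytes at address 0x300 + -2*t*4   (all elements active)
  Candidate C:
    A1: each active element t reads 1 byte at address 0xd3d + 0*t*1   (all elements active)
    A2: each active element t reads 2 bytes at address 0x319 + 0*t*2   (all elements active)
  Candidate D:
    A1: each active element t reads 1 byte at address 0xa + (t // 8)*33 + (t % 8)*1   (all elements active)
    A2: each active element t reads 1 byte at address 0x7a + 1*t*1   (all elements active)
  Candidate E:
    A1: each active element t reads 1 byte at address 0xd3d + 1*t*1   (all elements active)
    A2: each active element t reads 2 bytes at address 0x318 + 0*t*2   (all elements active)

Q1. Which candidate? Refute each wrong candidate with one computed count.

A: A2 gives 8 transactions, not 1
B: A1 gives 3 transactions, not 2
C: A1 gives 1 transaction, not 2
D: A2 gives 2 transactions, not 1
E: all counts match (2,1)

Answer: E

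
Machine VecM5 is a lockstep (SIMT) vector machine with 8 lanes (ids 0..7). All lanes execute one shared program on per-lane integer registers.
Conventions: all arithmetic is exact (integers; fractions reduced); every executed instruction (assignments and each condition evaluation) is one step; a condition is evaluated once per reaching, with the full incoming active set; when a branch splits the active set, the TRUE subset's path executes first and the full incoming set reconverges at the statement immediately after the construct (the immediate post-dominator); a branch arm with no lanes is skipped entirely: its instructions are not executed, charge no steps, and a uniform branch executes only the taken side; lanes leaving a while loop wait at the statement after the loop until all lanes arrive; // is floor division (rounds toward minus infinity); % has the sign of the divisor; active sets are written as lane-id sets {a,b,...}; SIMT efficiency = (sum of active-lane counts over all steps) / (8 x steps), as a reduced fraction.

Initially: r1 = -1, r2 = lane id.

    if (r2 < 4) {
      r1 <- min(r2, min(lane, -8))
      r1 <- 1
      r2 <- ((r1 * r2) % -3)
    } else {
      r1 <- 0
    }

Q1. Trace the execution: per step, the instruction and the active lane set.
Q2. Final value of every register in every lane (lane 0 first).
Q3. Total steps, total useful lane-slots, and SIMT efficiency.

step 0: eval (r2 < 4)                {0,1,2,3,4,5,6,7}
step 1: r1 <- min(r2, min(lane, -8)) {0,1,2,3}
step 2: r1 <- 1                      {0,1,2,3}
step 3: r2 <- ((r1 * r2) % -3)       {0,1,2,3}
step 4: r1 <- 0                      {4,5,6,7}

Answer: 5 steps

r1: 1,1,1,1,0,0,0,0
r2: 0,-2,-1,0,4,5,6,7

steps = 5; useful = 24; efficiency = 24/40 = 3/5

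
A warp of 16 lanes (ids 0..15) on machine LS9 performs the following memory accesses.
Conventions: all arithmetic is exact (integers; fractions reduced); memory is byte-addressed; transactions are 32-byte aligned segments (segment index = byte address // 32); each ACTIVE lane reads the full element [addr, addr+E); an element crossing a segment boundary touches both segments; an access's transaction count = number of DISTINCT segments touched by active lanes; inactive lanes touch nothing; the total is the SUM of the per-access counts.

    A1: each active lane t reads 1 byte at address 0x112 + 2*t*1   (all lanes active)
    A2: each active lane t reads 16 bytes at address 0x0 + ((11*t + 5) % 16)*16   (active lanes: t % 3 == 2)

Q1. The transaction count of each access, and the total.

A1: 2 transactions
A2: 3 transactions

Answer: 2,3; total 5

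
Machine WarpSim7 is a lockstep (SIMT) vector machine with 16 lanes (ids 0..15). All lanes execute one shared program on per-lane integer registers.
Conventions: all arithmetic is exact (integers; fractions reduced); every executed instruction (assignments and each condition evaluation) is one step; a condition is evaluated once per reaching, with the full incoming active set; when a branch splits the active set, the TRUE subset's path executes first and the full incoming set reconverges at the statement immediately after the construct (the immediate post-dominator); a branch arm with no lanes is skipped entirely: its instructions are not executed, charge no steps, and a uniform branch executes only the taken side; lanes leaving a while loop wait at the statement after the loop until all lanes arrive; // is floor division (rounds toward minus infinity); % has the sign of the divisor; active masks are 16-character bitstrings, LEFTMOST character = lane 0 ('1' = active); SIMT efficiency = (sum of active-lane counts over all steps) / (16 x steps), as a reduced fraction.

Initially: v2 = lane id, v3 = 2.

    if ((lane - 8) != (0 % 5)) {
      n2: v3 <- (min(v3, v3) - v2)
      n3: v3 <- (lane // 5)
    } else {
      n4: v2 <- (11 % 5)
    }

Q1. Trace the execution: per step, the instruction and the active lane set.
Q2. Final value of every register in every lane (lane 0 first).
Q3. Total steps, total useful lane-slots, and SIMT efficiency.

step 0: eval ((lane - 8) != (0 % 5)) 1111111111111111
step 1: v3 <- (min(v3, v3) - v2)     1111111101111111
step 2: v3 <- (lane // 5)            1111111101111111
step 3: v2 <- (11 % 5)               0000000010000000

Answer: 4 steps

v2: 0,1,2,3,4,5,6,7,1,9,10,11,12,13,14,15
v3: 0,0,0,0,0,1,1,1,2,1,2,2,2,2,2,3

steps = 4; useful = 47; efficiency = 47/64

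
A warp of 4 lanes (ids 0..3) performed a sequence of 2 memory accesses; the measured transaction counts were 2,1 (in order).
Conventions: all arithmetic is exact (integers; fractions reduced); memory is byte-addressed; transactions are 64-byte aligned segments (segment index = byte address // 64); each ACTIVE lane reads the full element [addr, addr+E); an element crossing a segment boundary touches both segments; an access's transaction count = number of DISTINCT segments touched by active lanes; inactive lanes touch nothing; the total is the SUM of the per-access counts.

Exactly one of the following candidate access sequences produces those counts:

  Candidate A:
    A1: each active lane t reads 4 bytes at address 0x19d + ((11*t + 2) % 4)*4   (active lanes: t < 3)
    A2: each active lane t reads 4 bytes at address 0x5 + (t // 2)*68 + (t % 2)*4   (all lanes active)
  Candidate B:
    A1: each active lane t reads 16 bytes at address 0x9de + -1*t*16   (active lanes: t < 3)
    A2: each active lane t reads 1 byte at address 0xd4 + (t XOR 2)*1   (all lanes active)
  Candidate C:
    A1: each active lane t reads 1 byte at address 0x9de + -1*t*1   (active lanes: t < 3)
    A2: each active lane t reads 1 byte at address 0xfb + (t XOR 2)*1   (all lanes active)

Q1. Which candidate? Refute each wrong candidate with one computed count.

A: A1 gives 1 transaction, not 2
C: A1 gives 1 transaction, not 2
B: all counts match (2,1)

Answer: B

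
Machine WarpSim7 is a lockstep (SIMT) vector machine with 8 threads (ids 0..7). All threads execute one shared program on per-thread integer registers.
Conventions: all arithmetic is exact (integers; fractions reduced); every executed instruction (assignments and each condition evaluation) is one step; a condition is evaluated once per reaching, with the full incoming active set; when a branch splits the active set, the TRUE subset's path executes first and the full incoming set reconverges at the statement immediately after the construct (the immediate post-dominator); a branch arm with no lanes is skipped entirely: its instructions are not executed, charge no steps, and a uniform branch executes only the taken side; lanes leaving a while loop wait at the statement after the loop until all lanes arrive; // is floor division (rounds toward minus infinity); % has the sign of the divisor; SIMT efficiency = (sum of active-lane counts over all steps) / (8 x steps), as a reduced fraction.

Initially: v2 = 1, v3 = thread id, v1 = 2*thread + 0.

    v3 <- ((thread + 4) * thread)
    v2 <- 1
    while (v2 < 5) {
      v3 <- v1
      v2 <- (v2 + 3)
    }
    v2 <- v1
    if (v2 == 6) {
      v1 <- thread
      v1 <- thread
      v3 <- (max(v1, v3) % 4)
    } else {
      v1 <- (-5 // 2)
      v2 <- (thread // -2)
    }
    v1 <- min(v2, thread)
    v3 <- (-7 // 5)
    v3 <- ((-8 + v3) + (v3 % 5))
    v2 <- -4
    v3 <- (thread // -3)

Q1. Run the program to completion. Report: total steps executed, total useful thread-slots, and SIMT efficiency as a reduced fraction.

Answer: 21 steps, 145 useful, 145/168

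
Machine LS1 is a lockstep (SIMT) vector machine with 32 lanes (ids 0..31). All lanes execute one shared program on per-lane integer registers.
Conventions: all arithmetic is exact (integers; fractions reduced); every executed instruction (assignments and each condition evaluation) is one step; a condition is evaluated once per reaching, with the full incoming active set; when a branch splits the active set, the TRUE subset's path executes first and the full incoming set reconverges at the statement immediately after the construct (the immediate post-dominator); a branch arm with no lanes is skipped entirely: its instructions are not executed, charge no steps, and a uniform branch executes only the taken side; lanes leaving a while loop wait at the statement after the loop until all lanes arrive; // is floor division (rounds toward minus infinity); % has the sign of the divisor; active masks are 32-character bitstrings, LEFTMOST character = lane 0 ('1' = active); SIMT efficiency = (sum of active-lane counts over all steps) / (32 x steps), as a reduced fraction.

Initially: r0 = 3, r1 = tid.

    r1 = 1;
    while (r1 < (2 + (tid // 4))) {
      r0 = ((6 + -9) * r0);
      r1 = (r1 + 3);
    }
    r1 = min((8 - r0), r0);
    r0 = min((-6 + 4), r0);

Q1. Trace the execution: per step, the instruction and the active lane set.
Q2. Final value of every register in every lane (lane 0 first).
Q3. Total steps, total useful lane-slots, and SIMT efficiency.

step 0: r1 <- 1                      11111111111111111111111111111111
step 1: eval (r1 < (2 + (tid // 4))) 11111111111111111111111111111111
step 2: r0 <- ((6 + -9) * r0)        11111111111111111111111111111111
step 3: r1 <- (r1 + 3)               11111111111111111111111111111111
step 4: eval (r1 < (2 + (tid // 4))) 11111111111111111111111111111111
step 5: r0 <- ((6 + -9) * r0)        00000000000011111111111111111111
step 6: r1 <- (r1 + 3)               00000000000011111111111111111111
step 7: eval (r1 < (2 + (tid // 4))) 00000000000011111111111111111111
step 8: r0 <- ((6 + -9) * r0)        00000000000000000000000011111111
step 9: r1 <- (r1 + 3)               00000000000000000000000011111111
step 10: eval (r1 < (2 + (tid // 4))) 00000000000000000000000011111111
step 11: r1 <- min((8 - r0), r0)      11111111111111111111111111111111
step 12: r0 <- min((-6 + 4), r0)      11111111111111111111111111111111

Answer: 13 steps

r0: -9,-9,-9,-9,-9,-9,-9,-9,-9,-9,-9,-9,-2,-2,-2,-2,-2,-2,-2,-2,-2,-2,-2,-2,-81,-81,-81,-81,-81,-81,-81,-81
r1: -9,-9,-9,-9,-9,-9,-9,-9,-9,-9,-9,-9,-19,-19,-19,-19,-19,-19,-19,-19,-19,-19,-19,-19,-81,-81,-81,-81,-81,-81,-81,-81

steps = 13; useful = 308; efficiency = 308/416 = 77/104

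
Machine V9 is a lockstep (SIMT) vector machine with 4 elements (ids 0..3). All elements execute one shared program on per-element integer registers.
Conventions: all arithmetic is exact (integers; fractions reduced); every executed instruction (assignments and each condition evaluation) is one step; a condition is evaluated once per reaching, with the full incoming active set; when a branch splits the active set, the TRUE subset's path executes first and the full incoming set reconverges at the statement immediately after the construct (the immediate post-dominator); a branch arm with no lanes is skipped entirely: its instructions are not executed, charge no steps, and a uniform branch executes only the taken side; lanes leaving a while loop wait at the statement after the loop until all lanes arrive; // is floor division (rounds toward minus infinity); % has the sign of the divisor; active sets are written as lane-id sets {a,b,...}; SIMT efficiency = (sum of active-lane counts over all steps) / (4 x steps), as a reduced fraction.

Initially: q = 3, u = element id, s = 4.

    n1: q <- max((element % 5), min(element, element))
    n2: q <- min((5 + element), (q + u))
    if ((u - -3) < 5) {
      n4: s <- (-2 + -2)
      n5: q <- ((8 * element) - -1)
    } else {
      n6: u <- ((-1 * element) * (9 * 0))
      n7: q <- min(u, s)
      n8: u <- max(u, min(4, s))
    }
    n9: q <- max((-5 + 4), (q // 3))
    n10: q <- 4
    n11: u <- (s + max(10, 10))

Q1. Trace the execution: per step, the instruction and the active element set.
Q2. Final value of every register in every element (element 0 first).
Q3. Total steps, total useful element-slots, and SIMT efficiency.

step 0: q <- max((element % 5), min(element, element)) {0,1,2,3}
step 1: q <- min((5 + element), (q + u)) {0,1,2,3}
step 2: eval ((u - -3) < 5)          {0,1,2,3}
step 3: s <- (-2 + -2)               {0,1}
step 4: q <- ((8 * element) - -1)    {0,1}
step 5: u <- ((-1 * element) * (9 * 0)) {2,3}
step 6: q <- min(u, s)               {2,3}
step 7: u <- max(u, min(4, s))       {2,3}
step 8: q <- max((-5 + 4), (q // 3)) {0,1,2,3}
step 9: q <- 4                       {0,1,2,3}
step 10: u <- (s + max(10, 10))       {0,1,2,3}

Answer: 11 steps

q: 4,4,4,4
u: 6,6,14,14
s: -4,-4,4,4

steps = 11; useful = 34; efficiency = 34/44 = 17/22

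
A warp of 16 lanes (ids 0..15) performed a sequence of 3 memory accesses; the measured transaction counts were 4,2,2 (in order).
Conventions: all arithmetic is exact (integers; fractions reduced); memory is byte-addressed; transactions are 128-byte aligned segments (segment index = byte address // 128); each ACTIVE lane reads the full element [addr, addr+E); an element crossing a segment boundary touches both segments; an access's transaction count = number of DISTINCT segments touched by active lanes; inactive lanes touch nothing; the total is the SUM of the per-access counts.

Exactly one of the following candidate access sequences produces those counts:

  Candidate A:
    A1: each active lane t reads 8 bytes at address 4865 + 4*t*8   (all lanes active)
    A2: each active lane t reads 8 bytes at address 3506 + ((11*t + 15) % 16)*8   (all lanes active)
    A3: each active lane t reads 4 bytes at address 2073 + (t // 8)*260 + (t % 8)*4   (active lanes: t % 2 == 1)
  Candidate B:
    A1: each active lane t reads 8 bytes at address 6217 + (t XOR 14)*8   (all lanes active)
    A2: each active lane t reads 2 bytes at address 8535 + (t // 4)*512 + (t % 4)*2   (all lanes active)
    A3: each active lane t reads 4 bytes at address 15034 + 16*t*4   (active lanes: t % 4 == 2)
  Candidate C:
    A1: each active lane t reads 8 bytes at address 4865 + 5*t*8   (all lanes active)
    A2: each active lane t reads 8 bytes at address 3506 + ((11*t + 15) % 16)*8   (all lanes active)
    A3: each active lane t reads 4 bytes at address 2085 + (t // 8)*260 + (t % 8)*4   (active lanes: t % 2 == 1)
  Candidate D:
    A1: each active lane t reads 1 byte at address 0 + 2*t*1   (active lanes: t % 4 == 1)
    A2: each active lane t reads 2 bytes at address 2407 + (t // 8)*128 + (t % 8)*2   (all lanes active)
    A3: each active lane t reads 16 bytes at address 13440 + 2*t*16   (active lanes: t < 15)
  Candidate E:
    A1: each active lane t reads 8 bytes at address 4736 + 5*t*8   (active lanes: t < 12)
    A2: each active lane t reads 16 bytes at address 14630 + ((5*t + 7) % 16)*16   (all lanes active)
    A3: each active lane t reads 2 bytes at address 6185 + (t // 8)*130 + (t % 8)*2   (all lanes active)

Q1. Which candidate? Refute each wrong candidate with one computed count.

B: A1 gives 2 transactions, not 4
C: A1 gives 5 transactions, not 4
D: A1 gives 1 transaction, not 4
E: A2 gives 3 transactions, not 2
A: all counts match (4,2,2)

Answer: A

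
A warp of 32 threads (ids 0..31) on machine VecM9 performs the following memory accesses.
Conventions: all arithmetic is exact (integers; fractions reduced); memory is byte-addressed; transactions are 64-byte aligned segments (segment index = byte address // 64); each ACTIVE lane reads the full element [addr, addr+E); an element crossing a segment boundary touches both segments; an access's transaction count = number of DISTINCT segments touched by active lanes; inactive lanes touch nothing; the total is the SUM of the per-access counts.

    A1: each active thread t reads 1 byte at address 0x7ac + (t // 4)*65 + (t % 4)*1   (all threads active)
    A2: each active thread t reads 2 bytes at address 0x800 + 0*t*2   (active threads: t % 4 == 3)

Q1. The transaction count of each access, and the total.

A1: 8 transactions
A2: 1 transaction

Answer: 8,1; total 9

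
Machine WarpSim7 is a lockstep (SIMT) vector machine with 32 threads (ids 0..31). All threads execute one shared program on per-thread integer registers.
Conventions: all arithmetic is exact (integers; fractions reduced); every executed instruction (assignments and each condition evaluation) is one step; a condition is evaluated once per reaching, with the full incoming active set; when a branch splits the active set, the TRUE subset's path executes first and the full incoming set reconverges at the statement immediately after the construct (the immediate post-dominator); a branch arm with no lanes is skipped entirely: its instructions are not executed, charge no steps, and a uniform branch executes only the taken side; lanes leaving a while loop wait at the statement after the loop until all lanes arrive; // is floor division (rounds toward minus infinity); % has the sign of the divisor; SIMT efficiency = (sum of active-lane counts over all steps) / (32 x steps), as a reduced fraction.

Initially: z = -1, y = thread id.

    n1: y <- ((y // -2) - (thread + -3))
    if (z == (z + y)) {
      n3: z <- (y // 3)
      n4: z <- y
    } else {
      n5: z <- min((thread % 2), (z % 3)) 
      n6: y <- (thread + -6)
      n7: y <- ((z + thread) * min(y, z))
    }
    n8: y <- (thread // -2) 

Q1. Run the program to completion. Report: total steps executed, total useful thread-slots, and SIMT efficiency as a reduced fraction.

Answer: 8 steps, 191 useful, 191/256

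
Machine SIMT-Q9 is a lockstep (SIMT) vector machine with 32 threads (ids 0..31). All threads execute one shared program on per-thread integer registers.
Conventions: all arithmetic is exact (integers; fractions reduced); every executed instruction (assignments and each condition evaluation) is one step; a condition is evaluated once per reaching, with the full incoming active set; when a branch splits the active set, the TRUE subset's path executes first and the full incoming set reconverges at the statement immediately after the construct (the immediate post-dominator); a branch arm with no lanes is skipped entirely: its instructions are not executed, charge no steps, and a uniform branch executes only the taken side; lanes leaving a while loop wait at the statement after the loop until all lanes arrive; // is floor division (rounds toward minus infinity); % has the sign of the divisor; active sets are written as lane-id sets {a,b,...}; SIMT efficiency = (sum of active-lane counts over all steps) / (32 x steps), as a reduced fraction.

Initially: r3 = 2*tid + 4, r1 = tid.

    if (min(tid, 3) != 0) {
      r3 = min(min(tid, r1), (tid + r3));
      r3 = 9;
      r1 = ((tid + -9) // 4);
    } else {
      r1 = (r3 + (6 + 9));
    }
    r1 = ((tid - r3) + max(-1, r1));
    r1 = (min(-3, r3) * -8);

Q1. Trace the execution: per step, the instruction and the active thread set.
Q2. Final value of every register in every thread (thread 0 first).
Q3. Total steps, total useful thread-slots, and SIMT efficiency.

step 0: eval (min(tid, 3) != 0)      {0,1,2,3,4,5,6,7,8,9,10,11,12,13,14,15,16,17,18,19,20,21,22,23,24,25,26,27,28,29,30,31}
step 1: r3 <- min(min(tid, r1), (tid + r3)) {1,2,3,4,5,6,7,8,9,10,11,12,13,14,15,16,17,18,19,20,21,22,23,24,25,26,27,28,29,30,31}
step 2: r3 <- 9                      {1,2,3,4,5,6,7,8,9,10,11,12,13,14,15,16,17,18,19,20,21,22,23,24,25,26,27,28,29,30,31}
step 3: r1 <- ((tid + -9) // 4)      {1,2,3,4,5,6,7,8,9,10,11,12,13,14,15,16,17,18,19,20,21,22,23,24,25,26,27,28,29,30,31}
step 4: r1 <- (r3 + (6 + 9))         {0}
step 5: r1 <- ((tid - r3) + max(-1, r1)) {0,1,2,3,4,5,6,7,8,9,10,11,12,13,14,15,16,17,18,19,20,21,22,23,24,25,26,27,28,29,30,31}
step 6: r1 <- (min(-3, r3) * -8)     {0,1,2,3,4,5,6,7,8,9,10,11,12,13,14,15,16,17,18,19,20,21,22,23,24,25,26,27,28,29,30,31}

Answer: 7 steps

r3: 4,9,9,9,9,9,9,9,9,9,9,9,9,9,9,9,9,9,9,9,9,9,9,9,9,9,9,9,9,9,9,9
r1: 24,24,24,24,24,24,24,24,24,24,24,24,24,24,24,24,24,24,24,24,24,24,24,24,24,24,24,24,24,24,24,24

steps = 7; useful = 190; efficiency = 190/224 = 95/112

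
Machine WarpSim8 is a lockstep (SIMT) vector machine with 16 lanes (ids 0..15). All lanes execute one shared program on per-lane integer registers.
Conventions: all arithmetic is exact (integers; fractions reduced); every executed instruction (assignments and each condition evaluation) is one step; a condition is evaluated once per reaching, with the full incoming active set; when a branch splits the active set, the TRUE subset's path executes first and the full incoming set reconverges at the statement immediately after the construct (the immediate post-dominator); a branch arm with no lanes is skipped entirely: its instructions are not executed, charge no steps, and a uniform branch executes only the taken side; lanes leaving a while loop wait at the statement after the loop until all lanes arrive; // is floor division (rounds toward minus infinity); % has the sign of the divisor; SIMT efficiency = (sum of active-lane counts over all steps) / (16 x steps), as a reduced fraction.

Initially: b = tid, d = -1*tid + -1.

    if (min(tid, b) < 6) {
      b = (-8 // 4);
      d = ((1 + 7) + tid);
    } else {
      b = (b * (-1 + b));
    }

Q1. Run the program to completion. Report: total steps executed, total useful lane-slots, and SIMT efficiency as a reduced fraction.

Answer: 4 steps, 38 useful, 19/32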